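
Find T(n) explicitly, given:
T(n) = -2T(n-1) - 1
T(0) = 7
First-order linear non-homogeneous.
Homogeneous solution: T_h(n) = A·(-2)^n.
Try constant particular solution T_p = K: K = -2K - 1 ⇒ K = - \frac{1}{3}.
General: T(n) = A·(-2)^n - \frac{1}{3}.
Apply T(0) = 7: A - \frac{1}{3} = 7 ⇒ A = \frac{22}{3}.
So T(n) = \frac{22 \left(-2\right)^{n}}{3} - \frac{1}{3}.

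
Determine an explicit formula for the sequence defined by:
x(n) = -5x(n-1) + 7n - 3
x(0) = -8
First-order linear with linear forcing.
Homogeneous solution: x_h(n) = A·(-5)^n.
Try particular x_p(n) = pn + q. Substituting:
  pn + q = -5(p(n-1) + q) + 7n - 3.
Matching the n-coefficient: p = -5p + 7 ⇒ p = \frac{7}{6}.
Matching constants: q = 5p - 5q - 3 ⇒ q = \frac{17}{36}.
General: x(n) = A·(-5)^n + \frac{7 n}{6} + \frac{17}{36}.
Apply x(0) = -8: A + \frac{17}{36} = -8 ⇒ A = - \frac{305}{36}.
So x(n) = - \frac{305 \left(-5\right)^{n}}{36} + \frac{7 n}{6} + \frac{17}{36}.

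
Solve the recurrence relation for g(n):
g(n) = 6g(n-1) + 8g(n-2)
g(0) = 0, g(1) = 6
Characteristic equation: x² - 6x - 8 = 0.
Discriminant Δ = (6)² + 4·(8) = 68.
Roots r₁,₂ = (6 ± √68)/2, so r₁ = 3 + \sqrt{17}, r₂ = 3 - \sqrt{17}.
General solution: g(n) = A·r₁^n + B·r₂^n.
From the initial conditions, A + B = 0 and r₁A + r₂B = 6.
Since r₁ - r₂ = √68: A = (6 - (0)r₂)/√68 = \frac{3 \sqrt{17}}{17}, and B = 0 - A = - \frac{3 \sqrt{17}}{17}.
So g(n) = \left(\frac{3 \sqrt{17}}{17}\right)\left(3 + \sqrt{17}\right)^n + \left(- \frac{3 \sqrt{17}}{17}\right)\left(3 - \sqrt{17}\right)^n.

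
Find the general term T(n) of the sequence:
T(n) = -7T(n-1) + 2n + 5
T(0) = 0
First-order linear with linear forcing.
Homogeneous solution: T_h(n) = A·(-7)^n.
Try particular T_p(n) = pn + q. Substituting:
  pn + q = -7(p(n-1) + q) + 2n + 5.
Matching the n-coefficient: p = -7p + 2 ⇒ p = \frac{1}{4}.
Matching constants: q = 7p - 7q + 5 ⇒ q = \frac{27}{32}.
General: T(n) = A·(-7)^n + \frac{n}{4} + \frac{27}{32}.
Apply T(0) = 0: A + \frac{27}{32} = 0 ⇒ A = - \frac{27}{32}.
So T(n) = - \frac{27 \left(-7\right)^{n}}{32} + \frac{n}{4} + \frac{27}{32}.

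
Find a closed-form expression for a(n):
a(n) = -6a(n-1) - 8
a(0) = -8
First-order linear non-homogeneous.
Homogeneous solution: a_h(n) = A·(-6)^n.
Try constant particular solution a_p = K: K = -6K - 8 ⇒ K = - \frac{8}{7}.
General: a(n) = A·(-6)^n - \frac{8}{7}.
Apply a(0) = -8: A - \frac{8}{7} = -8 ⇒ A = - \frac{48}{7}.
So a(n) = - \frac{48 \left(-6\right)^{n}}{7} - \frac{8}{7}.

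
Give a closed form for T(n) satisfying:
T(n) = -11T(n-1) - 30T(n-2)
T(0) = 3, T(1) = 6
Characteristic equation: x² + 11x + 30 = 0, which factors as (x - (-6))(x - (-5)) = 0.
Roots r₁ = -6, r₂ = -5 (distinct).
General solution: T(n) = A·(-6)^n + B·(-5)^n.
From T(0) = 3: A + B = 3.
From T(1) = 6: -6A - 5B = 6.
Solving: A = -21, B = 24.
So T(n) = 24 \left(-5\right)^{n} - 21 \left(-6\right)^{n}.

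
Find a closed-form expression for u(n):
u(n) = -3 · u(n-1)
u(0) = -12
Pure geometric recurrence with ratio -3.
By induction u(n) = u(0) · (-3)^n = - 12 \left(-3\right)^{n}.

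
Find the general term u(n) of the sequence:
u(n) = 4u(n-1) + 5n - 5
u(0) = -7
First-order linear with linear forcing.
Homogeneous solution: u_h(n) = A·(4)^n.
Try particular u_p(n) = pn + q. Substituting:
  pn + q = 4(p(n-1) + q) + 5n - 5.
Matching the n-coefficient: p = 4p + 5 ⇒ p = - \frac{5}{3}.
Matching constants: q = -4p + 4q - 5 ⇒ q = - \frac{5}{9}.
General: u(n) = A·(4)^n - \frac{5 n}{3} - \frac{5}{9}.
Apply u(0) = -7: A - \frac{5}{9} = -7 ⇒ A = - \frac{58}{9}.
So u(n) = - \frac{58 \cdot 4^{n}}{9} - \frac{5 n}{3} - \frac{5}{9}.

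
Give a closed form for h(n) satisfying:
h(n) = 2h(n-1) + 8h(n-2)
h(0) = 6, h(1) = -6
Characteristic equation: x² - 2x - 8 = 0, which factors as (x - (4))(x - (-2)) = 0.
Roots r₁ = 4, r₂ = -2 (distinct).
General solution: h(n) = A·(4)^n + B·(-2)^n.
From h(0) = 6: A + B = 6.
From h(1) = -6: 4A - 2B = -6.
Solving: A = 1, B = 5.
So h(n) = 5 \left(-2\right)^{n} + 4^{n}.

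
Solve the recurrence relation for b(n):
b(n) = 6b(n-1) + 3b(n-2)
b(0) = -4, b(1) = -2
Characteristic equation: x² - 6x - 3 = 0.
Discriminant Δ = (6)² + 4·(3) = 48.
Roots r₁,₂ = (6 ± √48)/2, so r₁ = 3 + 2 \sqrt{3}, r₂ = 3 - 2 \sqrt{3}.
General solution: b(n) = A·r₁^n + B·r₂^n.
From the initial conditions, A + B = -4 and r₁A + r₂B = -2.
Since r₁ - r₂ = √48: A = (-2 - (-4)r₂)/√48 = -2 + \frac{5 \sqrt{3}}{6}, and B = -4 - A = -2 - \frac{5 \sqrt{3}}{6}.
So b(n) = \left(-2 + \frac{5 \sqrt{3}}{6}\right)\left(3 + 2 \sqrt{3}\right)^n + \left(-2 - \frac{5 \sqrt{3}}{6}\right)\left(3 - 2 \sqrt{3}\right)^n.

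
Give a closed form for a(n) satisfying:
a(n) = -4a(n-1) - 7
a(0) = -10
First-order linear non-homogeneous.
Homogeneous solution: a_h(n) = A·(-4)^n.
Try constant particular solution a_p = K: K = -4K - 7 ⇒ K = - \frac{7}{5}.
General: a(n) = A·(-4)^n - \frac{7}{5}.
Apply a(0) = -10: A - \frac{7}{5} = -10 ⇒ A = - \frac{43}{5}.
So a(n) = - \frac{43 \left(-4\right)^{n}}{5} - \frac{7}{5}.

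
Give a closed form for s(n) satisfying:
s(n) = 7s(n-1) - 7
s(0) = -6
First-order linear non-homogeneous.
Homogeneous solution: s_h(n) = A·(7)^n.
Try constant particular solution s_p = K: K = 7K - 7 ⇒ K = \frac{7}{6}.
General: s(n) = A·(7)^n + \frac{7}{6}.
Apply s(0) = -6: A + \frac{7}{6} = -6 ⇒ A = - \frac{43}{6}.
So s(n) = \frac{7}{6} - \frac{43 \cdot 7^{n}}{6}.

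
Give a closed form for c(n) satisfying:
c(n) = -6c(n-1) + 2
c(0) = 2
First-order linear non-homogeneous.
Homogeneous solution: c_h(n) = A·(-6)^n.
Try constant particular solution c_p = K: K = -6K + 2 ⇒ K = \frac{2}{7}.
General: c(n) = A·(-6)^n + \frac{2}{7}.
Apply c(0) = 2: A + \frac{2}{7} = 2 ⇒ A = \frac{12}{7}.
So c(n) = \frac{12 \left(-6\right)^{n}}{7} + \frac{2}{7}.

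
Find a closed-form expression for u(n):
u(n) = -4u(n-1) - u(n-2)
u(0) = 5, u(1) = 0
Characteristic equation: x² + 4x + 1 = 0.
Discriminant Δ = (-4)² + 4·(-1) = 12.
Roots r₁,₂ = (-4 ± √12)/2, so r₁ = -2 + \sqrt{3}, r₂ = -2 - \sqrt{3}.
General solution: u(n) = A·r₁^n + B·r₂^n.
From the initial conditions, A + B = 5 and r₁A + r₂B = 0.
Since r₁ - r₂ = √12: A = (0 - (5)r₂)/√12 = \frac{5}{2} + \frac{5 \sqrt{3}}{3}, and B = 5 - A = \frac{5}{2} - \frac{5 \sqrt{3}}{3}.
So u(n) = \left(\frac{5}{2} + \frac{5 \sqrt{3}}{3}\right)\left(-2 + \sqrt{3}\right)^n + \left(\frac{5}{2} - \frac{5 \sqrt{3}}{3}\right)\left(-2 - \sqrt{3}\right)^n.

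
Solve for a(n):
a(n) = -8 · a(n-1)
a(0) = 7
Pure geometric recurrence with ratio -8.
By induction a(n) = a(0) · (-8)^n = 7 \left(-8\right)^{n}.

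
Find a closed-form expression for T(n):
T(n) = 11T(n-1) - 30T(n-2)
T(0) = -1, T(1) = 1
Characteristic equation: x² - 11x + 30 = 0, which factors as (x - (6))(x - (5)) = 0.
Roots r₁ = 6, r₂ = 5 (distinct).
General solution: T(n) = A·(6)^n + B·(5)^n.
From T(0) = -1: A + B = -1.
From T(1) = 1: 6A + 5B = 1.
Solving: A = 6, B = -7.
So T(n) = - 7 \cdot 5^{n} + 6 \cdot 6^{n}.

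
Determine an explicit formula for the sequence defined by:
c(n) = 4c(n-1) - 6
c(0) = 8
First-order linear non-homogeneous.
Homogeneous solution: c_h(n) = A·(4)^n.
Try constant particular solution c_p = K: K = 4K - 6 ⇒ K = 2.
General: c(n) = A·(4)^n + 2.
Apply c(0) = 8: A + 2 = 8 ⇒ A = 6.
So c(n) = 6 \cdot 4^{n} + 2.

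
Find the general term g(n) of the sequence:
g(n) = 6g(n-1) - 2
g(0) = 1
First-order linear non-homogeneous.
Homogeneous solution: g_h(n) = A·(6)^n.
Try constant particular solution g_p = K: K = 6K - 2 ⇒ K = \frac{2}{5}.
General: g(n) = A·(6)^n + \frac{2}{5}.
Apply g(0) = 1: A + \frac{2}{5} = 1 ⇒ A = \frac{3}{5}.
So g(n) = \frac{3 \cdot 6^{n}}{5} + \frac{2}{5}.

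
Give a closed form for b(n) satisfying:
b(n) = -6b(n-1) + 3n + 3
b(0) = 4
First-order linear with linear forcing.
Homogeneous solution: b_h(n) = A·(-6)^n.
Try particular b_p(n) = pn + q. Substituting:
  pn + q = -6(p(n-1) + q) + 3n + 3.
Matching the n-coefficient: p = -6p + 3 ⇒ p = \frac{3}{7}.
Matching constants: q = 6p - 6q + 3 ⇒ q = \frac{39}{49}.
General: b(n) = A·(-6)^n + \frac{3 n}{7} + \frac{39}{49}.
Apply b(0) = 4: A + \frac{39}{49} = 4 ⇒ A = \frac{157}{49}.
So b(n) = \frac{157 \left(-6\right)^{n}}{49} + \frac{3 n}{7} + \frac{39}{49}.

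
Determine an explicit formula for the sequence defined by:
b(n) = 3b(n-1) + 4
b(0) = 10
First-order linear non-homogeneous.
Homogeneous solution: b_h(n) = A·(3)^n.
Try constant particular solution b_p = K: K = 3K + 4 ⇒ K = -2.
General: b(n) = A·(3)^n - 2.
Apply b(0) = 10: A - 2 = 10 ⇒ A = 12.
So b(n) = 12 \cdot 3^{n} - 2.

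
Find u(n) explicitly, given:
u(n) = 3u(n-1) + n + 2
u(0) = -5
First-order linear with linear forcing.
Homogeneous solution: u_h(n) = A·(3)^n.
Try particular u_p(n) = pn + q. Substituting:
  pn + q = 3(p(n-1) + q) + n + 2.
Matching the n-coefficient: p = 3p + 1 ⇒ p = - \frac{1}{2}.
Matching constants: q = -3p + 3q + 2 ⇒ q = - \frac{7}{4}.
General: u(n) = A·(3)^n - \frac{n}{2} - \frac{7}{4}.
Apply u(0) = -5: A - \frac{7}{4} = -5 ⇒ A = - \frac{13}{4}.
So u(n) = - \frac{13 \cdot 3^{n}}{4} - \frac{n}{2} - \frac{7}{4}.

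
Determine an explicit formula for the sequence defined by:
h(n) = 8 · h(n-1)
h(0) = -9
Pure geometric recurrence with ratio 8.
By induction h(n) = h(0) · (8)^n = - 9 \cdot 8^{n}.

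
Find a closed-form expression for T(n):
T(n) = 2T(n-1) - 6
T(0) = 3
First-order linear non-homogeneous.
Homogeneous solution: T_h(n) = A·(2)^n.
Try constant particular solution T_p = K: K = 2K - 6 ⇒ K = 6.
General: T(n) = A·(2)^n + 6.
Apply T(0) = 3: A + 6 = 3 ⇒ A = -3.
So T(n) = 6 - 3 \cdot 2^{n}.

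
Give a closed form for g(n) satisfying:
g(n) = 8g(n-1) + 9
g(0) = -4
First-order linear non-homogeneous.
Homogeneous solution: g_h(n) = A·(8)^n.
Try constant particular solution g_p = K: K = 8K + 9 ⇒ K = - \frac{9}{7}.
General: g(n) = A·(8)^n - \frac{9}{7}.
Apply g(0) = -4: A - \frac{9}{7} = -4 ⇒ A = - \frac{19}{7}.
So g(n) = - \frac{19 \cdot 8^{n}}{7} - \frac{9}{7}.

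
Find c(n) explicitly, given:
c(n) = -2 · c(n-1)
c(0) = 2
Pure geometric recurrence with ratio -2.
By induction c(n) = c(0) · (-2)^n = 2 \left(-2\right)^{n}.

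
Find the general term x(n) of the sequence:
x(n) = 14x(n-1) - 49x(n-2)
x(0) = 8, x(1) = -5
Characteristic equation: x² - 14x + 49 = 0, which is (x - (7))².
Repeated root r = 7.
General solution: x(n) = (A + Bn)·(7)^n.
From x(0) = 8: A = 8.
From x(1) = -5: (A + B)·(7) = -5 ⇒ B = - \frac{61}{7}.
So x(n) = \left(8 - \frac{61 n}{7}\right) \cdot (7)^n.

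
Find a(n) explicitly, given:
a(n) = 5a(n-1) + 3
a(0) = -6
First-order linear non-homogeneous.
Homogeneous solution: a_h(n) = A·(5)^n.
Try constant particular solution a_p = K: K = 5K + 3 ⇒ K = - \frac{3}{4}.
General: a(n) = A·(5)^n - \frac{3}{4}.
Apply a(0) = -6: A - \frac{3}{4} = -6 ⇒ A = - \frac{21}{4}.
So a(n) = - \frac{21 \cdot 5^{n}}{4} - \frac{3}{4}.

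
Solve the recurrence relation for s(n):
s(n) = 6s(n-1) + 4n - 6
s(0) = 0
First-order linear with linear forcing.
Homogeneous solution: s_h(n) = A·(6)^n.
Try particular s_p(n) = pn + q. Substituting:
  pn + q = 6(p(n-1) + q) + 4n - 6.
Matching the n-coefficient: p = 6p + 4 ⇒ p = - \frac{4}{5}.
Matching constants: q = -6p + 6q - 6 ⇒ q = \frac{6}{25}.
General: s(n) = A·(6)^n - \frac{4 n}{5} + \frac{6}{25}.
Apply s(0) = 0: A + \frac{6}{25} = 0 ⇒ A = - \frac{6}{25}.
So s(n) = - \frac{6 \cdot 6^{n}}{25} - \frac{4 n}{5} + \frac{6}{25}.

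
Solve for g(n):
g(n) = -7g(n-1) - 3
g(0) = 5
First-order linear non-homogeneous.
Homogeneous solution: g_h(n) = A·(-7)^n.
Try constant particular solution g_p = K: K = -7K - 3 ⇒ K = - \frac{3}{8}.
General: g(n) = A·(-7)^n - \frac{3}{8}.
Apply g(0) = 5: A - \frac{3}{8} = 5 ⇒ A = \frac{43}{8}.
So g(n) = \frac{43 \left(-7\right)^{n}}{8} - \frac{3}{8}.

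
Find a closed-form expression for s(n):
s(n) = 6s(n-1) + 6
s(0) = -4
First-order linear non-homogeneous.
Homogeneous solution: s_h(n) = A·(6)^n.
Try constant particular solution s_p = K: K = 6K + 6 ⇒ K = - \frac{6}{5}.
General: s(n) = A·(6)^n - \frac{6}{5}.
Apply s(0) = -4: A - \frac{6}{5} = -4 ⇒ A = - \frac{14}{5}.
So s(n) = - \frac{14 \cdot 6^{n}}{5} - \frac{6}{5}.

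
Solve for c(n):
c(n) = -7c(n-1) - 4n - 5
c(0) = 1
First-order linear with linear forcing.
Homogeneous solution: c_h(n) = A·(-7)^n.
Try particular c_p(n) = pn + q. Substituting:
  pn + q = -7(p(n-1) + q) - 4n - 5.
Matching the n-coefficient: p = -7p - 4 ⇒ p = - \frac{1}{2}.
Matching constants: q = 7p - 7q - 5 ⇒ q = - \frac{17}{16}.
General: c(n) = A·(-7)^n - \frac{n}{2} - \frac{17}{16}.
Apply c(0) = 1: A - \frac{17}{16} = 1 ⇒ A = \frac{33}{16}.
So c(n) = \frac{33 \left(-7\right)^{n}}{16} - \frac{n}{2} - \frac{17}{16}.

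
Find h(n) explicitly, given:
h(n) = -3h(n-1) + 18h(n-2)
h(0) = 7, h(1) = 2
Characteristic equation: x² + 3x - 18 = 0, which factors as (x - (-6))(x - (3)) = 0.
Roots r₁ = -6, r₂ = 3 (distinct).
General solution: h(n) = A·(-6)^n + B·(3)^n.
From h(0) = 7: A + B = 7.
From h(1) = 2: -6A + 3B = 2.
Solving: A = \frac{19}{9}, B = \frac{44}{9}.
So h(n) = \frac{19 \left(-6\right)^{n}}{9} + \frac{44 \cdot 3^{n}}{9}.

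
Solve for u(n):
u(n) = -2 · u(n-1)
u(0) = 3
Pure geometric recurrence with ratio -2.
By induction u(n) = u(0) · (-2)^n = 3 \left(-2\right)^{n}.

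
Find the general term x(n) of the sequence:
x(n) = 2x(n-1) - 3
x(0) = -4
First-order linear non-homogeneous.
Homogeneous solution: x_h(n) = A·(2)^n.
Try constant particular solution x_p = K: K = 2K - 3 ⇒ K = 3.
General: x(n) = A·(2)^n + 3.
Apply x(0) = -4: A + 3 = -4 ⇒ A = -7.
So x(n) = 3 - 7 \cdot 2^{n}.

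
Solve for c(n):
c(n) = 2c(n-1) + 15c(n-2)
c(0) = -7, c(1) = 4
Characteristic equation: x² - 2x - 15 = 0, which factors as (x - (-3))(x - (5)) = 0.
Roots r₁ = -3, r₂ = 5 (distinct).
General solution: c(n) = A·(-3)^n + B·(5)^n.
From c(0) = -7: A + B = -7.
From c(1) = 4: -3A + 5B = 4.
Solving: A = - \frac{39}{8}, B = - \frac{17}{8}.
So c(n) = - \frac{39 \left(-3\right)^{n}}{8} - \frac{17 \cdot 5^{n}}{8}.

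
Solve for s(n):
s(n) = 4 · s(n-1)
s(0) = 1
Pure geometric recurrence with ratio 4.
By induction s(n) = s(0) · (4)^n = 4^{n}.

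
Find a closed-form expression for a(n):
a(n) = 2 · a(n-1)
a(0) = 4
Pure geometric recurrence with ratio 2.
By induction a(n) = a(0) · (2)^n = 4 \cdot 2^{n}.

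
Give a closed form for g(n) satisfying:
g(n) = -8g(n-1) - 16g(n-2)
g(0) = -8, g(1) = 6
Characteristic equation: x² + 8x + 16 = 0, which is (x - (-4))².
Repeated root r = -4.
General solution: g(n) = (A + Bn)·(-4)^n.
From g(0) = -8: A = -8.
From g(1) = 6: (A + B)·(-4) = 6 ⇒ B = \frac{13}{2}.
So g(n) = \left(\frac{13 n}{2} - 8\right) \cdot (-4)^n.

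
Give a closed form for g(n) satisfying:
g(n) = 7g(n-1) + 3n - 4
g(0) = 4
First-order linear with linear forcing.
Homogeneous solution: g_h(n) = A·(7)^n.
Try particular g_p(n) = pn + q. Substituting:
  pn + q = 7(p(n-1) + q) + 3n - 4.
Matching the n-coefficient: p = 7p + 3 ⇒ p = - \frac{1}{2}.
Matching constants: q = -7p + 7q - 4 ⇒ q = \frac{1}{12}.
General: g(n) = A·(7)^n - \frac{n}{2} + \frac{1}{12}.
Apply g(0) = 4: A + \frac{1}{12} = 4 ⇒ A = \frac{47}{12}.
So g(n) = \frac{47 \cdot 7^{n}}{12} - \frac{n}{2} + \frac{1}{12}.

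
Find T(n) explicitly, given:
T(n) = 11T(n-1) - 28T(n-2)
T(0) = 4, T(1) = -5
Characteristic equation: x² - 11x + 28 = 0, which factors as (x - (7))(x - (4)) = 0.
Roots r₁ = 7, r₂ = 4 (distinct).
General solution: T(n) = A·(7)^n + B·(4)^n.
From T(0) = 4: A + B = 4.
From T(1) = -5: 7A + 4B = -5.
Solving: A = -7, B = 11.
So T(n) = 11 \cdot 4^{n} - 7 \cdot 7^{n}.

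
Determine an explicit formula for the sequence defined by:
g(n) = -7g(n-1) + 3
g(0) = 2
First-order linear non-homogeneous.
Homogeneous solution: g_h(n) = A·(-7)^n.
Try constant particular solution g_p = K: K = -7K + 3 ⇒ K = \frac{3}{8}.
General: g(n) = A·(-7)^n + \frac{3}{8}.
Apply g(0) = 2: A + \frac{3}{8} = 2 ⇒ A = \frac{13}{8}.
So g(n) = \frac{13 \left(-7\right)^{n}}{8} + \frac{3}{8}.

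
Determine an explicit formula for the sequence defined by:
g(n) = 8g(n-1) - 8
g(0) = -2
First-order linear non-homogeneous.
Homogeneous solution: g_h(n) = A·(8)^n.
Try constant particular solution g_p = K: K = 8K - 8 ⇒ K = \frac{8}{7}.
General: g(n) = A·(8)^n + \frac{8}{7}.
Apply g(0) = -2: A + \frac{8}{7} = -2 ⇒ A = - \frac{22}{7}.
So g(n) = \frac{8}{7} - \frac{22 \cdot 8^{n}}{7}.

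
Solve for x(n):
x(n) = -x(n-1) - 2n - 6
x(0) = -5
First-order linear with linear forcing.
Homogeneous solution: x_h(n) = A·(-1)^n.
Try particular x_p(n) = pn + q. Substituting:
  pn + q = -(p(n-1) + q) - 2n - 6.
Matching the n-coefficient: p = -p - 2 ⇒ p = -1.
Matching constants: q = p - q - 6 ⇒ q = - \frac{7}{2}.
General: x(n) = A·(-1)^n - n - \frac{7}{2}.
Apply x(0) = -5: A - \frac{7}{2} = -5 ⇒ A = - \frac{3}{2}.
So x(n) = - \frac{3 \left(-1\right)^{n}}{2} - n - \frac{7}{2}.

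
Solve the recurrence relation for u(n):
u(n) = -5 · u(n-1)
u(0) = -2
Pure geometric recurrence with ratio -5.
By induction u(n) = u(0) · (-5)^n = - 2 \left(-5\right)^{n}.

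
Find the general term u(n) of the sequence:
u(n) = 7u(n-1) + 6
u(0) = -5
First-order linear non-homogeneous.
Homogeneous solution: u_h(n) = A·(7)^n.
Try constant particular solution u_p = K: K = 7K + 6 ⇒ K = -1.
General: u(n) = A·(7)^n - 1.
Apply u(0) = -5: A - 1 = -5 ⇒ A = -4.
So u(n) = - 4 \cdot 7^{n} - 1.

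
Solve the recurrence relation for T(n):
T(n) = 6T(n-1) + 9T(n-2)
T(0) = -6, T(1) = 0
Characteristic equation: x² - 6x - 9 = 0.
Discriminant Δ = (6)² + 4·(9) = 72.
Roots r₁,₂ = (6 ± √72)/2, so r₁ = 3 + 3 \sqrt{2}, r₂ = 3 - 3 \sqrt{2}.
General solution: T(n) = A·r₁^n + B·r₂^n.
From the initial conditions, A + B = -6 and r₁A + r₂B = 0.
Since r₁ - r₂ = √72: A = (0 - (-6)r₂)/√72 = -3 + \frac{3 \sqrt{2}}{2}, and B = -6 - A = -3 - \frac{3 \sqrt{2}}{2}.
So T(n) = \left(-3 + \frac{3 \sqrt{2}}{2}\right)\left(3 + 3 \sqrt{2}\right)^n + \left(-3 - \frac{3 \sqrt{2}}{2}\right)\left(3 - 3 \sqrt{2}\right)^n.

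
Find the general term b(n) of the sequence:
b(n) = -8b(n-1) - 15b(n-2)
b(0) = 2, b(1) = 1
Characteristic equation: x² + 8x + 15 = 0, which factors as (x - (-5))(x - (-3)) = 0.
Roots r₁ = -5, r₂ = -3 (distinct).
General solution: b(n) = A·(-5)^n + B·(-3)^n.
From b(0) = 2: A + B = 2.
From b(1) = 1: -5A - 3B = 1.
Solving: A = - \frac{7}{2}, B = \frac{11}{2}.
So b(n) = \frac{11 \left(-3\right)^{n}}{2} - \frac{7 \left(-5\right)^{n}}{2}.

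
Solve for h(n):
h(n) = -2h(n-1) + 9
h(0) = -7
First-order linear non-homogeneous.
Homogeneous solution: h_h(n) = A·(-2)^n.
Try constant particular solution h_p = K: K = -2K + 9 ⇒ K = 3.
General: h(n) = A·(-2)^n + 3.
Apply h(0) = -7: A + 3 = -7 ⇒ A = -10.
So h(n) = 3 - 10 \left(-2\right)^{n}.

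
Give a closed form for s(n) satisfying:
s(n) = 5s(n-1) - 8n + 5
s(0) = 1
First-order linear with linear forcing.
Homogeneous solution: s_h(n) = A·(5)^n.
Try particular s_p(n) = pn + q. Substituting:
  pn + q = 5(p(n-1) + q) - 8n + 5.
Matching the n-coefficient: p = 5p - 8 ⇒ p = 2.
Matching constants: q = -5p + 5q + 5 ⇒ q = \frac{5}{4}.
General: s(n) = A·(5)^n + 2 n + \frac{5}{4}.
Apply s(0) = 1: A + \frac{5}{4} = 1 ⇒ A = - \frac{1}{4}.
So s(n) = - \frac{5^{n}}{4} + 2 n + \frac{5}{4}.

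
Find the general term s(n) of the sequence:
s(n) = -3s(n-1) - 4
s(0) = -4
First-order linear non-homogeneous.
Homogeneous solution: s_h(n) = A·(-3)^n.
Try constant particular solution s_p = K: K = -3K - 4 ⇒ K = -1.
General: s(n) = A·(-3)^n - 1.
Apply s(0) = -4: A - 1 = -4 ⇒ A = -3.
So s(n) = - 3 \left(-3\right)^{n} - 1.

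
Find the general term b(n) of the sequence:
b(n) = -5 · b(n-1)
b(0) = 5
Pure geometric recurrence with ratio -5.
By induction b(n) = b(0) · (-5)^n = 5 \left(-5\right)^{n}.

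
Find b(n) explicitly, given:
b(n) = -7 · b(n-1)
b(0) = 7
Pure geometric recurrence with ratio -7.
By induction b(n) = b(0) · (-7)^n = 7 \left(-7\right)^{n}.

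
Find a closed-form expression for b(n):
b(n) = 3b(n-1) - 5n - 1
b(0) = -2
First-order linear with linear forcing.
Homogeneous solution: b_h(n) = A·(3)^n.
Try particular b_p(n) = pn + q. Substituting:
  pn + q = 3(p(n-1) + q) - 5n - 1.
Matching the n-coefficient: p = 3p - 5 ⇒ p = \frac{5}{2}.
Matching constants: q = -3p + 3q - 1 ⇒ q = \frac{17}{4}.
General: b(n) = A·(3)^n + \frac{5 n}{2} + \frac{17}{4}.
Apply b(0) = -2: A + \frac{17}{4} = -2 ⇒ A = - \frac{25}{4}.
So b(n) = - \frac{25 \cdot 3^{n}}{4} + \frac{5 n}{2} + \frac{17}{4}.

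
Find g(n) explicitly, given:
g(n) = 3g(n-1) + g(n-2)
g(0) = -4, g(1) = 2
Characteristic equation: x² - 3x - 1 = 0.
Discriminant Δ = (3)² + 4·(1) = 13.
Roots r₁,₂ = (3 ± √13)/2, so r₁ = \frac{3}{2} + \frac{\sqrt{13}}{2}, r₂ = \frac{3}{2} - \frac{\sqrt{13}}{2}.
General solution: g(n) = A·r₁^n + B·r₂^n.
From the initial conditions, A + B = -4 and r₁A + r₂B = 2.
Since r₁ - r₂ = √13: A = (2 - (-4)r₂)/√13 = -2 + \frac{8 \sqrt{13}}{13}, and B = -4 - A = - \frac{8 \sqrt{13}}{13} - 2.
So g(n) = \left(-2 + \frac{8 \sqrt{13}}{13}\right)\left(\frac{3}{2} + \frac{\sqrt{13}}{2}\right)^n + \left(- \frac{8 \sqrt{13}}{13} - 2\right)\left(\frac{3}{2} - \frac{\sqrt{13}}{2}\right)^n.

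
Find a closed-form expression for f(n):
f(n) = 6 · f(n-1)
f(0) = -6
Pure geometric recurrence with ratio 6.
By induction f(n) = f(0) · (6)^n = - 6 \cdot 6^{n}.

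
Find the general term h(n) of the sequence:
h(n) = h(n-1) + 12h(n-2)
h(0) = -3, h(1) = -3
Characteristic equation: x² - x - 12 = 0, which factors as (x - (4))(x - (-3)) = 0.
Roots r₁ = 4, r₂ = -3 (distinct).
General solution: h(n) = A·(4)^n + B·(-3)^n.
From h(0) = -3: A + B = -3.
From h(1) = -3: 4A - 3B = -3.
Solving: A = - \frac{12}{7}, B = - \frac{9}{7}.
So h(n) = - \frac{9 \left(-3\right)^{n}}{7} - \frac{12 \cdot 4^{n}}{7}.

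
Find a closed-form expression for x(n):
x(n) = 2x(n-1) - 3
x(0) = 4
First-order linear non-homogeneous.
Homogeneous solution: x_h(n) = A·(2)^n.
Try constant particular solution x_p = K: K = 2K - 3 ⇒ K = 3.
General: x(n) = A·(2)^n + 3.
Apply x(0) = 4: A + 3 = 4 ⇒ A = 1.
So x(n) = 2^{n} + 3.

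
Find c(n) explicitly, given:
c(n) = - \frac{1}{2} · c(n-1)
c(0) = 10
Pure geometric recurrence with ratio - \frac{1}{2}.
By induction c(n) = c(0) · (- \frac{1}{2})^n = 10 \left(- \frac{1}{2}\right)^{n}.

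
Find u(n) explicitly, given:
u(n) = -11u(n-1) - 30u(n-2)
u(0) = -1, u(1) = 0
Characteristic equation: x² + 11x + 30 = 0, which factors as (x - (-6))(x - (-5)) = 0.
Roots r₁ = -6, r₂ = -5 (distinct).
General solution: u(n) = A·(-6)^n + B·(-5)^n.
From u(0) = -1: A + B = -1.
From u(1) = 0: -6A - 5B = 0.
Solving: A = 5, B = -6.
So u(n) = - 6 \left(-5\right)^{n} + 5 \left(-6\right)^{n}.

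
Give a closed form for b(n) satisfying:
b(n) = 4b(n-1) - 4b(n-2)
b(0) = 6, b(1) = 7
Characteristic equation: x² - 4x + 4 = 0, which is (x - (2))².
Repeated root r = 2.
General solution: b(n) = (A + Bn)·(2)^n.
From b(0) = 6: A = 6.
From b(1) = 7: (A + B)·(2) = 7 ⇒ B = - \frac{5}{2}.
So b(n) = \left(6 - \frac{5 n}{2}\right) \cdot (2)^n.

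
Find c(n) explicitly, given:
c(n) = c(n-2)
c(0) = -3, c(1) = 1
Characteristic equation: x² - 1 = 0, which factors as (x - (1))(x - (-1)) = 0.
Roots r₁ = 1, r₂ = -1 (distinct).
General solution: c(n) = A·(1)^n + B·(-1)^n.
From c(0) = -3: A + B = -3.
From c(1) = 1: A - B = 1.
Solving: A = -1, B = -2.
So c(n) = - 2 \left(-1\right)^{n} - 1.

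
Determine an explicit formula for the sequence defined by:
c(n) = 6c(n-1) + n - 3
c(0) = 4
First-order linear with linear forcing.
Homogeneous solution: c_h(n) = A·(6)^n.
Try particular c_p(n) = pn + q. Substituting:
  pn + q = 6(p(n-1) + q) + n - 3.
Matching the n-coefficient: p = 6p + 1 ⇒ p = - \frac{1}{5}.
Matching constants: q = -6p + 6q - 3 ⇒ q = \frac{9}{25}.
General: c(n) = A·(6)^n - \frac{n}{5} + \frac{9}{25}.
Apply c(0) = 4: A + \frac{9}{25} = 4 ⇒ A = \frac{91}{25}.
So c(n) = \frac{91 \cdot 6^{n}}{25} - \frac{n}{5} + \frac{9}{25}.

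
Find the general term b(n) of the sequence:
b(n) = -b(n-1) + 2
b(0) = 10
First-order linear non-homogeneous.
Homogeneous solution: b_h(n) = A·(-1)^n.
Try constant particular solution b_p = K: K = -K + 2 ⇒ K = 1.
General: b(n) = A·(-1)^n + 1.
Apply b(0) = 10: A + 1 = 10 ⇒ A = 9.
So b(n) = 9 \left(-1\right)^{n} + 1.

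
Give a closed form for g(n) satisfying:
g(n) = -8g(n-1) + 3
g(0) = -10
First-order linear non-homogeneous.
Homogeneous solution: g_h(n) = A·(-8)^n.
Try constant particular solution g_p = K: K = -8K + 3 ⇒ K = \frac{1}{3}.
General: g(n) = A·(-8)^n + \frac{1}{3}.
Apply g(0) = -10: A + \frac{1}{3} = -10 ⇒ A = - \frac{31}{3}.
So g(n) = \frac{1}{3} - \frac{31 \left(-8\right)^{n}}{3}.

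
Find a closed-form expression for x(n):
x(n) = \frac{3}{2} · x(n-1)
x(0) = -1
Pure geometric recurrence with ratio \frac{3}{2}.
By induction x(n) = x(0) · (\frac{3}{2})^n = - \left(\frac{3}{2}\right)^{n}.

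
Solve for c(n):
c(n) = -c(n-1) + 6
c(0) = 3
First-order linear non-homogeneous.
Homogeneous solution: c_h(n) = A·(-1)^n.
Try constant particular solution c_p = K: K = -K + 6 ⇒ K = 3.
General: c(n) = A·(-1)^n + 3.
Apply c(0) = 3: A + 3 = 3 ⇒ A = 0.
So c(n) = 3.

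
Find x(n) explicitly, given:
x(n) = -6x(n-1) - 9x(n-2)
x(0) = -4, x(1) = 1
Characteristic equation: x² + 6x + 9 = 0, which is (x - (-3))².
Repeated root r = -3.
General solution: x(n) = (A + Bn)·(-3)^n.
From x(0) = -4: A = -4.
From x(1) = 1: (A + B)·(-3) = 1 ⇒ B = \frac{11}{3}.
So x(n) = \left(\frac{11 n}{3} - 4\right) \cdot (-3)^n.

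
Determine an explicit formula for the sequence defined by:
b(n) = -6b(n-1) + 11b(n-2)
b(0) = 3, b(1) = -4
Characteristic equation: x² + 6x - 11 = 0.
Discriminant Δ = (-6)² + 4·(11) = 80.
Roots r₁,₂ = (-6 ± √80)/2, so r₁ = -3 + 2 \sqrt{5}, r₂ = - 2 \sqrt{5} - 3.
General solution: b(n) = A·r₁^n + B·r₂^n.
From the initial conditions, A + B = 3 and r₁A + r₂B = -4.
Since r₁ - r₂ = √80: A = (-4 - (3)r₂)/√80 = \frac{\sqrt{5}}{4} + \frac{3}{2}, and B = 3 - A = \frac{3}{2} - \frac{\sqrt{5}}{4}.
So b(n) = \left(\frac{\sqrt{5}}{4} + \frac{3}{2}\right)\left(-3 + 2 \sqrt{5}\right)^n + \left(\frac{3}{2} - \frac{\sqrt{5}}{4}\right)\left(- 2 \sqrt{5} - 3\right)^n.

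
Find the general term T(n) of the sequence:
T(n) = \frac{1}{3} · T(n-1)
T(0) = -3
Pure geometric recurrence with ratio \frac{1}{3}.
By induction T(n) = T(0) · (\frac{1}{3})^n = - 3 \cdot 3^{- n}.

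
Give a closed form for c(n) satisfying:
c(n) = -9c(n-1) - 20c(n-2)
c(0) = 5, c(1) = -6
Characteristic equation: x² + 9x + 20 = 0, which factors as (x - (-4))(x - (-5)) = 0.
Roots r₁ = -4, r₂ = -5 (distinct).
General solution: c(n) = A·(-4)^n + B·(-5)^n.
From c(0) = 5: A + B = 5.
From c(1) = -6: -4A - 5B = -6.
Solving: A = 19, B = -14.
So c(n) = 19 \left(-4\right)^{n} - 14 \left(-5\right)^{n}.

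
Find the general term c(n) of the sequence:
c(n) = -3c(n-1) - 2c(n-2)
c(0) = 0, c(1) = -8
Characteristic equation: x² + 3x + 2 = 0, which factors as (x - (-2))(x - (-1)) = 0.
Roots r₁ = -2, r₂ = -1 (distinct).
General solution: c(n) = A·(-2)^n + B·(-1)^n.
From c(0) = 0: A + B = 0.
From c(1) = -8: -2A - B = -8.
Solving: A = 8, B = -8.
So c(n) = - 8 \left(-1\right)^{n} + 8 \left(-2\right)^{n}.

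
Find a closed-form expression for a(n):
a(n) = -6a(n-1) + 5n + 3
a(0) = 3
First-order linear with linear forcing.
Homogeneous solution: a_h(n) = A·(-6)^n.
Try particular a_p(n) = pn + q. Substituting:
  pn + q = -6(p(n-1) + q) + 5n + 3.
Matching the n-coefficient: p = -6p + 5 ⇒ p = \frac{5}{7}.
Matching constants: q = 6p - 6q + 3 ⇒ q = \frac{51}{49}.
General: a(n) = A·(-6)^n + \frac{5 n}{7} + \frac{51}{49}.
Apply a(0) = 3: A + \frac{51}{49} = 3 ⇒ A = \frac{96}{49}.
So a(n) = \frac{96 \left(-6\right)^{n}}{49} + \frac{5 n}{7} + \frac{51}{49}.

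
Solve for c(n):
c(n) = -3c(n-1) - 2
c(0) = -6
First-order linear non-homogeneous.
Homogeneous solution: c_h(n) = A·(-3)^n.
Try constant particular solution c_p = K: K = -3K - 2 ⇒ K = - \frac{1}{2}.
General: c(n) = A·(-3)^n - \frac{1}{2}.
Apply c(0) = -6: A - \frac{1}{2} = -6 ⇒ A = - \frac{11}{2}.
So c(n) = - \frac{11 \left(-3\right)^{n}}{2} - \frac{1}{2}.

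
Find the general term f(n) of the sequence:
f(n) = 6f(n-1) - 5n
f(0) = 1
First-order linear with linear forcing.
Homogeneous solution: f_h(n) = A·(6)^n.
Try particular f_p(n) = pn + q. Substituting:
  pn + q = 6(p(n-1) + q) - 5n.
Matching the n-coefficient: p = 6p - 5 ⇒ p = 1.
Matching constants: q = -6p + 6q ⇒ q = \frac{6}{5}.
General: f(n) = A·(6)^n + n + \frac{6}{5}.
Apply f(0) = 1: A + \frac{6}{5} = 1 ⇒ A = - \frac{1}{5}.
So f(n) = - \frac{6^{n}}{5} + n + \frac{6}{5}.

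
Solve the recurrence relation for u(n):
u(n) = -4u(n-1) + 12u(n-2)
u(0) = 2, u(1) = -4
Characteristic equation: x² + 4x - 12 = 0, which factors as (x - (2))(x - (-6)) = 0.
Roots r₁ = 2, r₂ = -6 (distinct).
General solution: u(n) = A·(2)^n + B·(-6)^n.
From u(0) = 2: A + B = 2.
From u(1) = -4: 2A - 6B = -4.
Solving: A = 1, B = 1.
So u(n) = \left(-6\right)^{n} + 2^{n}.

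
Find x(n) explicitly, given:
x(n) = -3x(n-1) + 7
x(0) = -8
First-order linear non-homogeneous.
Homogeneous solution: x_h(n) = A·(-3)^n.
Try constant particular solution x_p = K: K = -3K + 7 ⇒ K = \frac{7}{4}.
General: x(n) = A·(-3)^n + \frac{7}{4}.
Apply x(0) = -8: A + \frac{7}{4} = -8 ⇒ A = - \frac{39}{4}.
So x(n) = \frac{7}{4} - \frac{39 \left(-3\right)^{n}}{4}.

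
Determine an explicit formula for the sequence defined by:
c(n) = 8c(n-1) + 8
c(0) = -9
First-order linear non-homogeneous.
Homogeneous solution: c_h(n) = A·(8)^n.
Try constant particular solution c_p = K: K = 8K + 8 ⇒ K = - \frac{8}{7}.
General: c(n) = A·(8)^n - \frac{8}{7}.
Apply c(0) = -9: A - \frac{8}{7} = -9 ⇒ A = - \frac{55}{7}.
So c(n) = - \frac{55 \cdot 8^{n}}{7} - \frac{8}{7}.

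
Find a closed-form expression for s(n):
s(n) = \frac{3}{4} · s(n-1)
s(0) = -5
Pure geometric recurrence with ratio \frac{3}{4}.
By induction s(n) = s(0) · (\frac{3}{4})^n = - 5 \left(\frac{3}{4}\right)^{n}.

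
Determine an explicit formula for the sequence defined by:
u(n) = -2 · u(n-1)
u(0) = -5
Pure geometric recurrence with ratio -2.
By induction u(n) = u(0) · (-2)^n = - 5 \left(-2\right)^{n}.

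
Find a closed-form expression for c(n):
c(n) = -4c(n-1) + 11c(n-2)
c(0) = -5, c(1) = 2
Characteristic equation: x² + 4x - 11 = 0.
Discriminant Δ = (-4)² + 4·(11) = 60.
Roots r₁,₂ = (-4 ± √60)/2, so r₁ = -2 + \sqrt{15}, r₂ = - \sqrt{15} - 2.
General solution: c(n) = A·r₁^n + B·r₂^n.
From the initial conditions, A + B = -5 and r₁A + r₂B = 2.
Since r₁ - r₂ = √60: A = (2 - (-5)r₂)/√60 = - \frac{5}{2} - \frac{4 \sqrt{15}}{15}, and B = -5 - A = - \frac{5}{2} + \frac{4 \sqrt{15}}{15}.
So c(n) = \left(- \frac{5}{2} - \frac{4 \sqrt{15}}{15}\right)\left(-2 + \sqrt{15}\right)^n + \left(- \frac{5}{2} + \frac{4 \sqrt{15}}{15}\right)\left(- \sqrt{15} - 2\right)^n.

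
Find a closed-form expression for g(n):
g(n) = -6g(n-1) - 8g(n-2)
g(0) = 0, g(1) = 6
Characteristic equation: x² + 6x + 8 = 0, which factors as (x - (-4))(x - (-2)) = 0.
Roots r₁ = -4, r₂ = -2 (distinct).
General solution: g(n) = A·(-4)^n + B·(-2)^n.
From g(0) = 0: A + B = 0.
From g(1) = 6: -4A - 2B = 6.
Solving: A = -3, B = 3.
So g(n) = 3 \left(-2\right)^{n} - 3 \left(-4\right)^{n}.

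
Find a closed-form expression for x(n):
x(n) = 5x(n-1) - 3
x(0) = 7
First-order linear non-homogeneous.
Homogeneous solution: x_h(n) = A·(5)^n.
Try constant particular solution x_p = K: K = 5K - 3 ⇒ K = \frac{3}{4}.
General: x(n) = A·(5)^n + \frac{3}{4}.
Apply x(0) = 7: A + \frac{3}{4} = 7 ⇒ A = \frac{25}{4}.
So x(n) = \frac{25 \cdot 5^{n}}{4} + \frac{3}{4}.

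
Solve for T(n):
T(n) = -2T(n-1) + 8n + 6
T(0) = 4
First-order linear with linear forcing.
Homogeneous solution: T_h(n) = A·(-2)^n.
Try particular T_p(n) = pn + q. Substituting:
  pn + q = -2(p(n-1) + q) + 8n + 6.
Matching the n-coefficient: p = -2p + 8 ⇒ p = \frac{8}{3}.
Matching constants: q = 2p - 2q + 6 ⇒ q = \frac{34}{9}.
General: T(n) = A·(-2)^n + \frac{8 n}{3} + \frac{34}{9}.
Apply T(0) = 4: A + \frac{34}{9} = 4 ⇒ A = \frac{2}{9}.
So T(n) = \frac{2 \left(-2\right)^{n}}{9} + \frac{8 n}{3} + \frac{34}{9}.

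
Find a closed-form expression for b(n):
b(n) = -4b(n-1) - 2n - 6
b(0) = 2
First-order linear with linear forcing.
Homogeneous solution: b_h(n) = A·(-4)^n.
Try particular b_p(n) = pn + q. Substituting:
  pn + q = -4(p(n-1) + q) - 2n - 6.
Matching the n-coefficient: p = -4p - 2 ⇒ p = - \frac{2}{5}.
Matching constants: q = 4p - 4q - 6 ⇒ q = - \frac{38}{25}.
General: b(n) = A·(-4)^n - \frac{2 n}{5} - \frac{38}{25}.
Apply b(0) = 2: A - \frac{38}{25} = 2 ⇒ A = \frac{88}{25}.
So b(n) = \frac{88 \left(-4\right)^{n}}{25} - \frac{2 n}{5} - \frac{38}{25}.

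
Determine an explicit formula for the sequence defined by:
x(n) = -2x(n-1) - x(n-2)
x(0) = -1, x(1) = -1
Characteristic equation: x² + 2x + 1 = 0, which is (x - (-1))².
Repeated root r = -1.
General solution: x(n) = (A + Bn)·(-1)^n.
From x(0) = -1: A = -1.
From x(1) = -1: (A + B)·(-1) = -1 ⇒ B = 2.
So x(n) = \left(2 n - 1\right) \cdot (-1)^n.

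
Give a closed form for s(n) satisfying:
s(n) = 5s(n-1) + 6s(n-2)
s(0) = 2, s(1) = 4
Characteristic equation: x² - 5x - 6 = 0, which factors as (x - (-1))(x - (6)) = 0.
Roots r₁ = -1, r₂ = 6 (distinct).
General solution: s(n) = A·(-1)^n + B·(6)^n.
From s(0) = 2: A + B = 2.
From s(1) = 4: -A + 6B = 4.
Solving: A = \frac{8}{7}, B = \frac{6}{7}.
So s(n) = \frac{8 \left(-1\right)^{n}}{7} + \frac{6 \cdot 6^{n}}{7}.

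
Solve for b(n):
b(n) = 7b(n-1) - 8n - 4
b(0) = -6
First-order linear with linear forcing.
Homogeneous solution: b_h(n) = A·(7)^n.
Try particular b_p(n) = pn + q. Substituting:
  pn + q = 7(p(n-1) + q) - 8n - 4.
Matching the n-coefficient: p = 7p - 8 ⇒ p = \frac{4}{3}.
Matching constants: q = -7p + 7q - 4 ⇒ q = \frac{20}{9}.
General: b(n) = A·(7)^n + \frac{4 n}{3} + \frac{20}{9}.
Apply b(0) = -6: A + \frac{20}{9} = -6 ⇒ A = - \frac{74}{9}.
So b(n) = - \frac{74 \cdot 7^{n}}{9} + \frac{4 n}{3} + \frac{20}{9}.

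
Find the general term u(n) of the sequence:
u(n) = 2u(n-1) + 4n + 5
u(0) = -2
First-order linear with linear forcing.
Homogeneous solution: u_h(n) = A·(2)^n.
Try particular u_p(n) = pn + q. Substituting:
  pn + q = 2(p(n-1) + q) + 4n + 5.
Matching the n-coefficient: p = 2p + 4 ⇒ p = -4.
Matching constants: q = -2p + 2q + 5 ⇒ q = -13.
General: u(n) = A·(2)^n - 4 n - 13.
Apply u(0) = -2: A - 13 = -2 ⇒ A = 11.
So u(n) = 11 \cdot 2^{n} - 4 n - 13.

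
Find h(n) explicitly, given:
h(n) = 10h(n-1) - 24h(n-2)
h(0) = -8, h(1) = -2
Characteristic equation: x² - 10x + 24 = 0, which factors as (x - (6))(x - (4)) = 0.
Roots r₁ = 6, r₂ = 4 (distinct).
General solution: h(n) = A·(6)^n + B·(4)^n.
From h(0) = -8: A + B = -8.
From h(1) = -2: 6A + 4B = -2.
Solving: A = 15, B = -23.
So h(n) = - 23 \cdot 4^{n} + 15 \cdot 6^{n}.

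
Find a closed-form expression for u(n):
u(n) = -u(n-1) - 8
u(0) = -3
First-order linear non-homogeneous.
Homogeneous solution: u_h(n) = A·(-1)^n.
Try constant particular solution u_p = K: K = -K - 8 ⇒ K = -4.
General: u(n) = A·(-1)^n - 4.
Apply u(0) = -3: A - 4 = -3 ⇒ A = 1.
So u(n) = \left(-1\right)^{n} - 4.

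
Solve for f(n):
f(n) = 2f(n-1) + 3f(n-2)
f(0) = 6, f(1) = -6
Characteristic equation: x² - 2x - 3 = 0, which factors as (x - (-1))(x - (3)) = 0.
Roots r₁ = -1, r₂ = 3 (distinct).
General solution: f(n) = A·(-1)^n + B·(3)^n.
From f(0) = 6: A + B = 6.
From f(1) = -6: -A + 3B = -6.
Solving: A = 6, B = 0.
So f(n) = 6 \left(-1\right)^{n}.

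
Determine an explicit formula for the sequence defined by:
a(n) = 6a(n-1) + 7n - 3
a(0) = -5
First-order linear with linear forcing.
Homogeneous solution: a_h(n) = A·(6)^n.
Try particular a_p(n) = pn + q. Substituting:
  pn + q = 6(p(n-1) + q) + 7n - 3.
Matching the n-coefficient: p = 6p + 7 ⇒ p = - \frac{7}{5}.
Matching constants: q = -6p + 6q - 3 ⇒ q = - \frac{27}{25}.
General: a(n) = A·(6)^n - \frac{7 n}{5} - \frac{27}{25}.
Apply a(0) = -5: A - \frac{27}{25} = -5 ⇒ A = - \frac{98}{25}.
So a(n) = - \frac{98 \cdot 6^{n}}{25} - \frac{7 n}{5} - \frac{27}{25}.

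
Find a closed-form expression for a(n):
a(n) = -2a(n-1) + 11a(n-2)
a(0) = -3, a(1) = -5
Characteristic equation: x² + 2x - 11 = 0.
Discriminant Δ = (-2)² + 4·(11) = 48.
Roots r₁,₂ = (-2 ± √48)/2, so r₁ = -1 + 2 \sqrt{3}, r₂ = - 2 \sqrt{3} - 1.
General solution: a(n) = A·r₁^n + B·r₂^n.
From the initial conditions, A + B = -3 and r₁A + r₂B = -5.
Since r₁ - r₂ = √48: A = (-5 - (-3)r₂)/√48 = - \frac{3}{2} - \frac{2 \sqrt{3}}{3}, and B = -3 - A = - \frac{3}{2} + \frac{2 \sqrt{3}}{3}.
So a(n) = \left(- \frac{3}{2} - \frac{2 \sqrt{3}}{3}\right)\left(-1 + 2 \sqrt{3}\right)^n + \left(- \frac{3}{2} + \frac{2 \sqrt{3}}{3}\right)\left(- 2 \sqrt{3} - 1\right)^n.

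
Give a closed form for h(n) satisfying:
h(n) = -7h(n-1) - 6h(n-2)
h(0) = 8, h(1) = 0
Characteristic equation: x² + 7x + 6 = 0, which factors as (x - (-6))(x - (-1)) = 0.
Roots r₁ = -6, r₂ = -1 (distinct).
General solution: h(n) = A·(-6)^n + B·(-1)^n.
From h(0) = 8: A + B = 8.
From h(1) = 0: -6A - B = 0.
Solving: A = - \frac{8}{5}, B = \frac{48}{5}.
So h(n) = \frac{48 \left(-1\right)^{n}}{5} - \frac{8 \left(-6\right)^{n}}{5}.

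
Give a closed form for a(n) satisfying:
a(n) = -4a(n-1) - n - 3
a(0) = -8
First-order linear with linear forcing.
Homogeneous solution: a_h(n) = A·(-4)^n.
Try particular a_p(n) = pn + q. Substituting:
  pn + q = -4(p(n-1) + q) - n - 3.
Matching the n-coefficient: p = -4p - 1 ⇒ p = - \frac{1}{5}.
Matching constants: q = 4p - 4q - 3 ⇒ q = - \frac{19}{25}.
General: a(n) = A·(-4)^n - \frac{n}{5} - \frac{19}{25}.
Apply a(0) = -8: A - \frac{19}{25} = -8 ⇒ A = - \frac{181}{25}.
So a(n) = - \frac{181 \left(-4\right)^{n}}{25} - \frac{n}{5} - \frac{19}{25}.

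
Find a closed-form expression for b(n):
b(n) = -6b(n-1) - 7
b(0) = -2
First-order linear non-homogeneous.
Homogeneous solution: b_h(n) = A·(-6)^n.
Try constant particular solution b_p = K: K = -6K - 7 ⇒ K = -1.
General: b(n) = A·(-6)^n - 1.
Apply b(0) = -2: A - 1 = -2 ⇒ A = -1.
So b(n) = - \left(-6\right)^{n} - 1.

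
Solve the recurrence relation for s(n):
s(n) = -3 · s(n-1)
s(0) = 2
Pure geometric recurrence with ratio -3.
By induction s(n) = s(0) · (-3)^n = 2 \left(-3\right)^{n}.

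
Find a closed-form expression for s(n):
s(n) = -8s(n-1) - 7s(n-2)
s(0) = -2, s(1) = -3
Characteristic equation: x² + 8x + 7 = 0, which factors as (x - (-1))(x - (-7)) = 0.
Roots r₁ = -1, r₂ = -7 (distinct).
General solution: s(n) = A·(-1)^n + B·(-7)^n.
From s(0) = -2: A + B = -2.
From s(1) = -3: -A - 7B = -3.
Solving: A = - \frac{17}{6}, B = \frac{5}{6}.
So s(n) = - \frac{17 \left(-1\right)^{n}}{6} + \frac{5 \left(-7\right)^{n}}{6}.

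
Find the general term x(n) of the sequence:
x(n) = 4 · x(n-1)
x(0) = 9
Pure geometric recurrence with ratio 4.
By induction x(n) = x(0) · (4)^n = 9 \cdot 4^{n}.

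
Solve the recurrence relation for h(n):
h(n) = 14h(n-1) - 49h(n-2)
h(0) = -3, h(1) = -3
Characteristic equation: x² - 14x + 49 = 0, which is (x - (7))².
Repeated root r = 7.
General solution: h(n) = (A + Bn)·(7)^n.
From h(0) = -3: A = -3.
From h(1) = -3: (A + B)·(7) = -3 ⇒ B = \frac{18}{7}.
So h(n) = \left(\frac{18 n}{7} - 3\right) \cdot (7)^n.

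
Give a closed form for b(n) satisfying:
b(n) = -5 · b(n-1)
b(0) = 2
Pure geometric recurrence with ratio -5.
By induction b(n) = b(0) · (-5)^n = 2 \left(-5\right)^{n}.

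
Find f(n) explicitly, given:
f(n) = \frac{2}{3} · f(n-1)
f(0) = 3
Pure geometric recurrence with ratio \frac{2}{3}.
By induction f(n) = f(0) · (\frac{2}{3})^n = 3 \left(\frac{2}{3}\right)^{n}.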